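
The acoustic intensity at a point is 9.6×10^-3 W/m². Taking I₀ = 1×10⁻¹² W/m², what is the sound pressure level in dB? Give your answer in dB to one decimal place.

99.8 dB

I/I₀ = 9.6×10^-3/10⁻¹² = 9.6×10^9, and L = 10·log₁₀(I/I₀).
L = 10·(0.9823 + 9) = 99.82 dB.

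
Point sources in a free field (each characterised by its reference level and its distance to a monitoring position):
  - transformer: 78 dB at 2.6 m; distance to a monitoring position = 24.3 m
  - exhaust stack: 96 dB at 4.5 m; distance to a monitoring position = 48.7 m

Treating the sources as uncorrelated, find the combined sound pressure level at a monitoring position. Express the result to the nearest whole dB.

Propagate each source to the receiver with L = L_ref − 20·log₁₀(r/r_ref), then add intensities.
transformer: 78 − 20·log₁₀(24.3/2.6) = 78 − 19.41 = 58.59 dB.
exhaust stack: 96 − 20·log₁₀(48.7/4.5) = 96 − 20.69 = 75.31 dB.
Σ 10^(L/10) = 3.471e+07 → L_total = 10·log₁₀(3.471e+07) = 75.40 dB.

75 dB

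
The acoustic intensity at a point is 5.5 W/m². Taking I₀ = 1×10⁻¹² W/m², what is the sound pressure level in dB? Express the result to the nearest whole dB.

127 dB

Dividing by I₀ shifts the exponent by 12: I/I₀ = 5.5×10^12.
L = 10·(0.7404 + 12) = 127.40 dB.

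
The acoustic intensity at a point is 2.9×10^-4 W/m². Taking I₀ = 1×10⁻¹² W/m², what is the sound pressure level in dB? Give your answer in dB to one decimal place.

84.6 dB

L = 10·log₁₀(I/I₀) = 10·log₁₀(2.9×10^-4/10⁻¹²) = 10·log₁₀(2.9×10^8).
L = 10·(0.4624 + 8) = 84.62 dB.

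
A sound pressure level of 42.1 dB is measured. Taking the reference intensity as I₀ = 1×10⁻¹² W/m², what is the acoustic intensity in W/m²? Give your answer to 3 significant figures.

1.62e-08 W/m²

L = 10·log₁₀(I/I₀) ⇒ I = I₀·10^(L/10) = 10⁻¹² × 10^4.21.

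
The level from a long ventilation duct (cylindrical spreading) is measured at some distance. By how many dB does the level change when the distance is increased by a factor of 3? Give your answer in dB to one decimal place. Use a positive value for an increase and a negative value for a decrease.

-4.8 dB

A line source loses 3 dB per doubling of distance; generally ΔL = −10·log₁₀(r₂/r₁).
ΔL = −10·log₁₀(3) = -4.77 dB.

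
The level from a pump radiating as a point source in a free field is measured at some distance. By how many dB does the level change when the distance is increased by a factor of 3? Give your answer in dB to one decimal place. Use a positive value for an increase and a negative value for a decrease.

A point source loses 6 dB per doubling of distance; generally ΔL = −20·log₁₀(r₂/r₁).
ΔL = −20·log₁₀(3) = -9.54 dB.

-9.5 dB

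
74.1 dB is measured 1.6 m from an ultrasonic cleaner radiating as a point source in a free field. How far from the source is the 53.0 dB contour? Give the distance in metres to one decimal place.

For a point source L₁ − L₂ = 20·log₁₀(r₂/r₁), so r₂ = r₁·10^((L₁−L₂)/20).
r₂ = 1.6·10^((74.1−53.0)/20) = 1.6·10^(21.1/20) = 18.16 m.

18.2 m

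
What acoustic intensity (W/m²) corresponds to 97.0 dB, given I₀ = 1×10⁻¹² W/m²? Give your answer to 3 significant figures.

L = 10·log₁₀(I/I₀) ⇒ I = I₀·10^(L/10) = 10⁻¹² × 10^9.70.

0.00501 W/m²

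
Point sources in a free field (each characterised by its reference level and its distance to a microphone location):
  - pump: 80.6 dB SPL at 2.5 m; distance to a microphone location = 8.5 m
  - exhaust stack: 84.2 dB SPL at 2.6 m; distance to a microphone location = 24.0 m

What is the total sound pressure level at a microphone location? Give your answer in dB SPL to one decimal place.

Propagate each source to the receiver with L = L_ref − 20·log₁₀(r/r_ref), then add intensities.
pump: 80.6 − 20·log₁₀(8.5/2.5) = 80.6 − 10.63 = 69.97 dB SPL.
exhaust stack: 84.2 − 20·log₁₀(24.0/2.6) = 84.2 − 19.30 = 64.90 dB SPL.
Σ 10^(L/10) = 1.302e+07 → L_total = 10·log₁₀(1.302e+07) = 71.15 dB SPL.

71.1 dB SPL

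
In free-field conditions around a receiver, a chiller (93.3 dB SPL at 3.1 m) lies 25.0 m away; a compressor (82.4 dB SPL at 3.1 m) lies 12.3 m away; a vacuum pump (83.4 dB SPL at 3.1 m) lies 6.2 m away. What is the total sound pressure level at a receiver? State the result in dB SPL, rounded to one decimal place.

Apply inverse-square spreading to bring every level to the receiver, then sum 10^(L/10).
chiller: 93.3 − 20·log₁₀(25.0/3.1) = 93.3 − 18.13 = 75.17 dB SPL.
compressor: 82.4 − 20·log₁₀(12.3/3.1) = 82.4 − 11.97 = 70.43 dB SPL.
vacuum pump: 83.4 − 20·log₁₀(6.2/3.1) = 83.4 − 6.02 = 77.38 dB SPL.
Σ 10^(L/10) = 9.861e+07 → L_total = 10·log₁₀(9.861e+07) = 79.94 dB SPL.

79.9 dB SPL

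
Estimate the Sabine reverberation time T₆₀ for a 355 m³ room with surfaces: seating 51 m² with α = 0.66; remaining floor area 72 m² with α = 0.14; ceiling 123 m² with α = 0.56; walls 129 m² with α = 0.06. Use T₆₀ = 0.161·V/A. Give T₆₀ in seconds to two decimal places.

Summing Sᵢαᵢ: 51·0.66 + 72·0.14 + 123·0.56 + 129·0.06 = 120.36 m².
T₆₀ = 0.161·V/A = 0.161·355/120.36 = 0.475 s.

0.47 s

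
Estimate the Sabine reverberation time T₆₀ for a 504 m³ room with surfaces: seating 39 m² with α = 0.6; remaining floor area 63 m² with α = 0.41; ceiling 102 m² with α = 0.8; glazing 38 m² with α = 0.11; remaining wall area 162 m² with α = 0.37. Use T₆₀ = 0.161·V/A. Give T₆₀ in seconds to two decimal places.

Summing Sᵢαᵢ: 39·0.6 + 63·0.41 + 102·0.8 + 38·0.11 + 162·0.37 = 194.95 m².
T₆₀ = 0.161 × 504 / 194.95 = 0.416 s.

0.42 s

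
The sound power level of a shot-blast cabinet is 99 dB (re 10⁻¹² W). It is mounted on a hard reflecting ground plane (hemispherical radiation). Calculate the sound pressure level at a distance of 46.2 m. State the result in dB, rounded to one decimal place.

L_p = L_w − 10·log₁₀(2π·r²) with r = 46.2 m.
2π·r² = 1.341e+04 m², 10·log₁₀ of that is 41.275 dB.
L_p = 99 − 41.275 = 57.73 dB.

57.7 dB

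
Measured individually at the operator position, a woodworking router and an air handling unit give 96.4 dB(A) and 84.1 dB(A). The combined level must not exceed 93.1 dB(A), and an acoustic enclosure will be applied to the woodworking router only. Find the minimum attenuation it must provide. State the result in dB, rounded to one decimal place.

3.9 dB

The untreated sources together contribute 10^(84.1/10) = 2.570e+08, i.e. 84.10 dB(A).
To meet 93.1 dB(A) overall, the treated woodworking router may contribute at most 10^(93.1/10) − 2.570e+08 = 1.785e+09, i.e. 92.52 dB(A).
So the woodworking router must be reduced from 96.4 to 92.52 dB(A): IL = 3.88 dB.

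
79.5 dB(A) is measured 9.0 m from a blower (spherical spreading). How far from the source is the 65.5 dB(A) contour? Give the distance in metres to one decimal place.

The 14.0 dB drop corresponds to a distance ratio of 10^(14.0/20) for a point source.
r₂ = 9.0·10^((79.5−65.5)/20) = 9.0·10^(14.0/20) = 45.11 m.

45.1 m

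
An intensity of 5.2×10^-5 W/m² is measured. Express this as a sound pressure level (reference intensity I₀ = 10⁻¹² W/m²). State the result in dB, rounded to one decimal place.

L = 10·log₁₀(I/I₀) = 10·log₁₀(5.2×10^-5/10⁻¹²) = 10·log₁₀(5.2×10^7).
L = 10·(0.7160 + 7) = 77.16 dB.

77.2 dB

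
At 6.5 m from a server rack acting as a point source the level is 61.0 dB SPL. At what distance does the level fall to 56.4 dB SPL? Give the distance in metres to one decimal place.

Point-source spreading drops the level by 20·log₁₀(r₂/r₁); inverting, r₂/r₁ = 10^(ΔL/20).
r₂ = 6.5·10^((61.0−56.4)/20) = 6.5·10^(4.6/20) = 11.04 m.

11.0 m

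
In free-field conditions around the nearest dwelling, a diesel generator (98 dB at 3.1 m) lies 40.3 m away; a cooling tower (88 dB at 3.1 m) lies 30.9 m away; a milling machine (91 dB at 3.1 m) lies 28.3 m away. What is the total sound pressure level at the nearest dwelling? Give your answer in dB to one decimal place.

First find each source's level at the receiver (point-source: −20·log₁₀(r/r_ref)), then combine on an intensity basis.
diesel generator: 98 − 20·log₁₀(40.3/3.1) = 98 − 22.28 = 75.72 dB.
cooling tower: 88 − 20·log₁₀(30.9/3.1) = 88 − 19.97 = 68.03 dB.
milling machine: 91 − 20·log₁₀(28.3/3.1) = 91 − 19.21 = 71.79 dB.
Σ 10^(L/10) = 5.879e+07 → L_total = 10·log₁₀(5.879e+07) = 77.69 dB.

77.7 dB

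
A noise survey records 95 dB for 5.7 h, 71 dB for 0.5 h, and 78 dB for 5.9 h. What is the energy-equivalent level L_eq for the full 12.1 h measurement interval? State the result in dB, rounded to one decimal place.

Weight each interval's intensity by its duration and average over T = 12.1 h:
Σ tᵢ·10^(Lᵢ/10) = 5.7·10^(95/10) + 0.5·10^(71/10) + 5.9·10^(78/10) = 1.840e+10.
L_eq = 10·log₁₀(1.840e+10/12.1) = 91.82 dB.

91.8 dB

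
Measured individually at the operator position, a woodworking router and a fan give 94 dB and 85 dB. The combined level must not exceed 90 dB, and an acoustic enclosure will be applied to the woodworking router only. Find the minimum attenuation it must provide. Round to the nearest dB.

The untreated sources together contribute 10^(85/10) = 3.162e+08, i.e. 85.00 dB.
To meet 90 dB overall, the treated woodworking router may contribute at most 10^(90/10) − 3.162e+08 = 6.838e+08, i.e. 88.35 dB.
So the woodworking router must be reduced from 94 to 88.35 dB: IL = 5.65 dB.

6 dB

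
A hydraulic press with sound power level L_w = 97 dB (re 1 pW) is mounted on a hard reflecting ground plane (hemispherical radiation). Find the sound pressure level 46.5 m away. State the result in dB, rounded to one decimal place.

55.7 dB

L_p = L_w − 10·log₁₀(2π·r²) with r = 46.5 m.
2π·r² = 1.359e+04 m², 10·log₁₀ of that is 41.331 dB.
L_p = 97 − 41.331 = 55.67 dB.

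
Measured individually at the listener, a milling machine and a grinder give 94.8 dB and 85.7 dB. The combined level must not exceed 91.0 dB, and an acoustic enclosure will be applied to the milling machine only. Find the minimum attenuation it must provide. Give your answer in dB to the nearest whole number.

Everything except the milling machine sums to 10^(85.7/10) = 3.715e+08 in linear terms, 85.70 dB.
To meet 91.0 dB overall, the treated milling machine may contribute at most 10^(91.0/10) − 3.715e+08 = 8.874e+08, i.e. 89.48 dB.
Required insertion loss = 94.8 − 89.48 = 5.32 dB.

5 dB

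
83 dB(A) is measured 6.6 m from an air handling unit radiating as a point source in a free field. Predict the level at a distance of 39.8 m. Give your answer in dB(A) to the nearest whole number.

Point-source attenuation: ΔL = 20·log₁₀(r₂/r₁) = 20·log₁₀(39.8/6.6) = 15.607 dB.
L₂ = 83 − 20·log₁₀(39.8/6.6) = 83 − 15.607 = 67.39 dB(A).

67 dB(A)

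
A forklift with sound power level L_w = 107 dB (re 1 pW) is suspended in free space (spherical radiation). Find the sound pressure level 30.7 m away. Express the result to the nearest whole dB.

The power spreads over a sphere of area 4π·r², so L_p = L_w − 10·log₁₀(4π·r²).
4π·r² = 1.184e+04 m², 10·log₁₀ of that is 40.735 dB.
L_p = 107 − 40.735 = 66.27 dB.

66 dB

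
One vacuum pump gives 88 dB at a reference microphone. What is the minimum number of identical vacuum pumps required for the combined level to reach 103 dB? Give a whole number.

32

The shortfall is 103 − 88 = 15.0 dB, and N units add 10·log₁₀ N, so need 10·log₁₀ N ≥ 15.0.
N ≥ 10^(15.0/10) = 31.623, so N = 32.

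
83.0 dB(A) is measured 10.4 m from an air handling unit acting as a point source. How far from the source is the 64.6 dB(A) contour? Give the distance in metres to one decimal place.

86.5 m

The 18.4 dB drop corresponds to a distance ratio of 10^(18.4/20) for a point source.
r₂ = 10.4·10^((83.0−64.6)/20) = 10.4·10^(18.4/20) = 86.50 m.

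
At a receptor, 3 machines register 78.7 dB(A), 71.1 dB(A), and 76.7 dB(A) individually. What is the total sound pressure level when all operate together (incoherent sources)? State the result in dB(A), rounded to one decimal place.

81.3 dB(A)

For uncorrelated sources the intensities add, so convert each level to linear form, sum, and take 10·log₁₀ of the total.
Σ 10^(L/10) = 10^(78.7/10) + 10^(71.1/10) + 10^(76.7/10) = 1.338e+08.
L_total = 10·log₁₀(1.338e+08) = 81.26 dB(A).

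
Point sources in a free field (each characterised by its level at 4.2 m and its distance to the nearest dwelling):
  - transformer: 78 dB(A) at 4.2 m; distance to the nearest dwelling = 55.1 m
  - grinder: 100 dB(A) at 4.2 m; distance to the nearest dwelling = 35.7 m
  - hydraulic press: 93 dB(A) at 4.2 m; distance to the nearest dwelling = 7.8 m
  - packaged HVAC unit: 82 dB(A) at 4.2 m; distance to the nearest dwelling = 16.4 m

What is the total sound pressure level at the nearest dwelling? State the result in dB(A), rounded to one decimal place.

Apply inverse-square spreading to bring every level to the receiver, then sum 10^(L/10).
transformer: 78 − 20·log₁₀(55.1/4.2) = 78 − 22.36 = 55.64 dB(A).
grinder: 100 − 20·log₁₀(35.7/4.2) = 100 − 18.59 = 81.41 dB(A).
hydraulic press: 93 − 20·log₁₀(7.8/4.2) = 93 − 5.38 = 87.62 dB(A).
packaged HVAC unit: 82 − 20·log₁₀(16.4/4.2) = 82 − 11.83 = 70.17 dB(A).
Σ 10^(L/10) = 7.277e+08 → L_total = 10·log₁₀(7.277e+08) = 88.62 dB(A).

88.6 dB(A)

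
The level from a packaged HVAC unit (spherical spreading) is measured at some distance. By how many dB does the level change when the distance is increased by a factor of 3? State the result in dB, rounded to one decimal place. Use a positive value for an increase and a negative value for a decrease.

A point source loses 6 dB per doubling of distance; generally ΔL = −20·log₁₀(r₂/r₁).
ΔL = −20·log₁₀(3) = -9.54 dB.

-9.5 dB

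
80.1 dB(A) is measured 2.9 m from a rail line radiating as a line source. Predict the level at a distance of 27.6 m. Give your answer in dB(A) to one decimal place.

70.3 dB(A)

For a line source, L₂ = L₁ − 10·log₁₀(r₂/r₁).
L₂ = 80.1 − 10·log₁₀(27.6/2.9) = 80.1 − 9.785 = 70.31 dB(A).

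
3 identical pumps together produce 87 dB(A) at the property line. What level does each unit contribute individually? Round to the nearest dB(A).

Dividing the total intensity by 3 lowers the level by 10·log₁₀ 3 = 4.771 dB: L₁ = 87 − 4.771.

82 dB(A)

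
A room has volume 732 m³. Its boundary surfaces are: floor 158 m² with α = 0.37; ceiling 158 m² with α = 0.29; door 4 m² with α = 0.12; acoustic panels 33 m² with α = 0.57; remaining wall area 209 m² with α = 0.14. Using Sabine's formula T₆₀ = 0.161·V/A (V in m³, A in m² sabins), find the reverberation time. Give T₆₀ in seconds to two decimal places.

A = Σ Sᵢαᵢ = 158·0.37 + 158·0.29 + 4·0.12 + 33·0.57 + 209·0.14 = 152.83 m².
T₆₀ = 0.161·V/A = 0.161·732/152.83 = 0.771 s.

0.77 s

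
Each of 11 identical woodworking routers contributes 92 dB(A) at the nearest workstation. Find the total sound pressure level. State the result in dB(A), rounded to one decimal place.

102.4 dB(A)

With 11 equal, uncorrelated contributions the intensity is 11× that of one unit, giving a rise of 10·log₁₀ 11.
L_total = 92 + 10·log₁₀(11) = 92 + 10.414 = 102.41 dB(A).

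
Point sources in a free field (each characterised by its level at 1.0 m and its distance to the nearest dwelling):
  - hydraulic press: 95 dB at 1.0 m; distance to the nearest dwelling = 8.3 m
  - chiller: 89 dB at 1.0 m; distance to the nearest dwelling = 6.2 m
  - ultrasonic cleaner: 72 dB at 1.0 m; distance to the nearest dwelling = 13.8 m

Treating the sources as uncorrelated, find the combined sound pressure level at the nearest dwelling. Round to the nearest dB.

78 dB

Apply inverse-square spreading to bring every level to the receiver, then sum 10^(L/10).
hydraulic press: 95 − 20·log₁₀(8.3/1.0) = 95 − 18.38 = 76.62 dB.
chiller: 89 − 20·log₁₀(6.2/1.0) = 89 − 15.85 = 73.15 dB.
ultrasonic cleaner: 72 − 20·log₁₀(13.8/1.0) = 72 − 22.80 = 49.20 dB.
Σ 10^(L/10) = 6.665e+07 → L_total = 10·log₁₀(6.665e+07) = 78.24 dB.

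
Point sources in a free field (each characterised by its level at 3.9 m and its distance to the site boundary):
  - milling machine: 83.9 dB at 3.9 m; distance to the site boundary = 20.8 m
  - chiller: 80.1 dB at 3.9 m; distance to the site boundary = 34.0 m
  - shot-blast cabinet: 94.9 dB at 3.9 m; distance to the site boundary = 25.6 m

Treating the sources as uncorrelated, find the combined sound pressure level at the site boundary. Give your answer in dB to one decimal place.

Propagate each source to the receiver with L = L_ref − 20·log₁₀(r/r_ref), then add intensities.
milling machine: 83.9 − 20·log₁₀(20.8/3.9) = 83.9 − 14.54 = 69.36 dB.
chiller: 80.1 − 20·log₁₀(34.0/3.9) = 80.1 − 18.81 = 61.29 dB.
shot-blast cabinet: 94.9 − 20·log₁₀(25.6/3.9) = 94.9 − 16.34 = 78.56 dB.
Σ 10^(L/10) = 8.170e+07 → L_total = 10·log₁₀(8.170e+07) = 79.12 dB.

79.1 dB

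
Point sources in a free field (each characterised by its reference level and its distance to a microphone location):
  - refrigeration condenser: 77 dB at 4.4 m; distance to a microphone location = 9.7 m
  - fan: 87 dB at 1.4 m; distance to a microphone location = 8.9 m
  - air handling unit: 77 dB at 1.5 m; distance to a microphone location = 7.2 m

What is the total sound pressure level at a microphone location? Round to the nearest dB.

Apply inverse-square spreading to bring every level to the receiver, then sum 10^(L/10).
refrigeration condenser: 77 − 20·log₁₀(9.7/4.4) = 77 − 6.87 = 70.13 dB.
fan: 87 − 20·log₁₀(8.9/1.4) = 87 − 16.07 = 70.93 dB.
air handling unit: 77 − 20·log₁₀(7.2/1.5) = 77 − 13.62 = 63.38 dB.
Σ 10^(L/10) = 2.489e+07 → L_total = 10·log₁₀(2.489e+07) = 73.96 dB.

74 dB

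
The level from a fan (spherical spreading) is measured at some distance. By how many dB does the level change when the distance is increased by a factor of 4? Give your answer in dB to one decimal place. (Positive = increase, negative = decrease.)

-12.0 dB

Point-source spreading: ΔL = −20·log₁₀(r₂/r₁).
ΔL = −20·log₁₀(4) = -12.04 dB.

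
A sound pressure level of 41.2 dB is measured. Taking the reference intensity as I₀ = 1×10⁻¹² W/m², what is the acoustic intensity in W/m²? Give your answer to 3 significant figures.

1.32e-08 W/m²

L = 10·log₁₀(I/I₀) ⇒ I = I₀·10^(L/10) = 10⁻¹² × 10^4.12.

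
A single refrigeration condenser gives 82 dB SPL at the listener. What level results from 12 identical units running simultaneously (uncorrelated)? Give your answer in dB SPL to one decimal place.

With 12 equal, uncorrelated contributions the intensity is 12× that of one unit, giving a rise of 10·log₁₀ 12.
L_total = 82 + 10·log₁₀(12) = 82 + 10.792 = 92.79 dB SPL.

92.8 dB SPL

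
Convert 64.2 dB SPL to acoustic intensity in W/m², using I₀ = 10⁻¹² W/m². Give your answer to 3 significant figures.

L = 10·log₁₀(I/I₀) ⇒ I = I₀·10^(L/10) = 10⁻¹² × 10^6.42.

2.63e-06 W/m²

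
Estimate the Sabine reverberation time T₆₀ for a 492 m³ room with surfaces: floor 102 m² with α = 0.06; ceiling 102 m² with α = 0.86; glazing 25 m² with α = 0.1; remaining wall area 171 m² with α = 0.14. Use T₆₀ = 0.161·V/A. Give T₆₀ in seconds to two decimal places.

0.66 s

A = Σ Sᵢαᵢ = 102·0.06 + 102·0.86 + 25·0.1 + 171·0.14 = 120.28 m².
T₆₀ = 0.161·V/A = 0.161·492/120.28 = 0.659 s.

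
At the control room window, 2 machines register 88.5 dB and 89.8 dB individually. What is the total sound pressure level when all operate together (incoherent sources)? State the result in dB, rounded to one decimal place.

Incoherent sources combine by intensity addition: L_total = 10·log₁₀(Σ 10^(L_i/10)).
Σ 10^(L/10) = 10^(88.5/10) + 10^(89.8/10) = 1.663e+09.
L_total = 10·log₁₀(1.663e+09) = 92.21 dB.

92.2 dB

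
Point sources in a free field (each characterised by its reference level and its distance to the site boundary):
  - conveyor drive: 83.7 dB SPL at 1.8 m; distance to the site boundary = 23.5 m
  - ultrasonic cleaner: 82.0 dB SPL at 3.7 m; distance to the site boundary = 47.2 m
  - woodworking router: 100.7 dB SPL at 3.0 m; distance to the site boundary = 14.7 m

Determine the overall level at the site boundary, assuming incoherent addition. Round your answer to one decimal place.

Propagate each source to the receiver with L = L_ref − 20·log₁₀(r/r_ref), then add intensities.
conveyor drive: 83.7 − 20·log₁₀(23.5/1.8) = 83.7 − 22.32 = 61.38 dB SPL.
ultrasonic cleaner: 82.0 − 20·log₁₀(47.2/3.7) = 82.0 − 22.11 = 59.89 dB SPL.
woodworking router: 100.7 − 20·log₁₀(14.7/3.0) = 100.7 − 13.80 = 86.90 dB SPL.
Σ 10^(L/10) = 4.917e+08 → L_total = 10·log₁₀(4.917e+08) = 86.92 dB SPL.

86.9 dB SPL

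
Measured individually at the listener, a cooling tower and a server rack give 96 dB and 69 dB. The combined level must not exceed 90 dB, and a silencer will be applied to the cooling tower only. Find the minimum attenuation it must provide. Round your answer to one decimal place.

6.0 dB

Fixed contribution from the other source: Σ 10^(L/10) = 10^(69/10) = 7.943e+06 (69.00 dB).
To meet 90 dB overall, the treated cooling tower may contribute at most 10^(90/10) − 7.943e+06 = 9.921e+08, i.e. 89.97 dB.
So the cooling tower must be reduced from 96 to 89.97 dB: IL = 6.03 dB.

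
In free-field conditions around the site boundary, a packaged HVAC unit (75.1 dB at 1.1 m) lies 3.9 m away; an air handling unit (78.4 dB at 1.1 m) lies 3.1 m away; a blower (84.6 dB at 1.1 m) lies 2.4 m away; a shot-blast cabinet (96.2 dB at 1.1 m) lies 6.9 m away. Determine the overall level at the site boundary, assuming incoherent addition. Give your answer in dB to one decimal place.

82.5 dB

Apply inverse-square spreading to bring every level to the receiver, then sum 10^(L/10).
packaged HVAC unit: 75.1 − 20·log₁₀(3.9/1.1) = 75.1 − 10.99 = 64.11 dB.
air handling unit: 78.4 − 20·log₁₀(3.1/1.1) = 78.4 − 9.00 = 69.40 dB.
blower: 84.6 − 20·log₁₀(2.4/1.1) = 84.6 − 6.78 = 77.82 dB.
shot-blast cabinet: 96.2 − 20·log₁₀(6.9/1.1) = 96.2 − 15.95 = 80.25 dB.
Σ 10^(L/10) = 1.778e+08 → L_total = 10·log₁₀(1.778e+08) = 82.50 dB.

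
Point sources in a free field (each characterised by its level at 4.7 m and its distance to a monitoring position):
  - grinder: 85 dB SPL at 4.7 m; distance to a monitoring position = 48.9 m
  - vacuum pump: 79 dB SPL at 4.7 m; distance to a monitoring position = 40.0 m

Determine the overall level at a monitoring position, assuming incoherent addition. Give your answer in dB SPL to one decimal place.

66.0 dB SPL

First find each source's level at the receiver (point-source: −20·log₁₀(r/r_ref)), then combine on an intensity basis.
grinder: 85 − 20·log₁₀(48.9/4.7) = 85 − 20.34 = 64.66 dB SPL.
vacuum pump: 79 − 20·log₁₀(40.0/4.7) = 79 − 18.60 = 60.40 dB SPL.
Σ 10^(L/10) = 4.018e+06 → L_total = 10·log₁₀(4.018e+06) = 66.04 dB SPL.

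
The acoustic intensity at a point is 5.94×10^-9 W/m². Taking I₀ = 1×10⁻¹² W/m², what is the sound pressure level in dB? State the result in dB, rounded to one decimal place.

Dividing by I₀ shifts the exponent by 12: I/I₀ = 5.94×10^3.
L = 10·(0.7738 + 3) = 37.74 dB.

37.7 dB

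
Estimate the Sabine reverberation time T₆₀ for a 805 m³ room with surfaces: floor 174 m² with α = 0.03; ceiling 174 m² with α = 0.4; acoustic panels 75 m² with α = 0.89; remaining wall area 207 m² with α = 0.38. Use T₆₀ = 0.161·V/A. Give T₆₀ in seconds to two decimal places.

0.59 s

A = Σ Sᵢαᵢ = 174·0.03 + 174·0.4 + 75·0.89 + 207·0.38 = 220.23 m².
T₆₀ = 0.161 × 805 / 220.23 = 0.588 s.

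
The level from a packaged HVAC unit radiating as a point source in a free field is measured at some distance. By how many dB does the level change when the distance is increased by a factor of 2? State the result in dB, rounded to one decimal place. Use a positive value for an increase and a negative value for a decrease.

-6.0 dB

Point-source spreading: ΔL = −20·log₁₀(r₂/r₁).
ΔL = −20·log₁₀(2) = -6.02 dB.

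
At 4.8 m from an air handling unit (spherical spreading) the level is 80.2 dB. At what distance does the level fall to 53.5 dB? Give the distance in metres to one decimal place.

For a point source L₁ − L₂ = 20·log₁₀(r₂/r₁), so r₂ = r₁·10^((L₁−L₂)/20).
r₂ = 4.8·10^((80.2−53.5)/20) = 4.8·10^(26.7/20) = 103.81 m.

103.8 m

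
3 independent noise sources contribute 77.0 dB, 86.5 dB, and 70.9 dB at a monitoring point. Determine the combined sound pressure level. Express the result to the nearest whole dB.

87 dB

Incoherent sources combine by intensity addition: L_total = 10·log₁₀(Σ 10^(L_i/10)).
Σ 10^(L/10) = 10^(77.0/10) + 10^(86.5/10) + 10^(70.9/10) = 5.091e+08.
L_total = 10·log₁₀(5.091e+08) = 87.07 dB.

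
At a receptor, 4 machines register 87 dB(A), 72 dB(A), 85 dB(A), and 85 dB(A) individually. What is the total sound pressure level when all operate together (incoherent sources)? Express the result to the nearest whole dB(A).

91 dB(A)

Incoherent sources combine by intensity addition: L_total = 10·log₁₀(Σ 10^(L_i/10)).
Σ 10^(L/10) = 10^(87/10) + 10^(72/10) + 10^(85/10) + 10^(85/10) = 1.149e+09.
L_total = 10·log₁₀(1.149e+09) = 90.61 dB(A).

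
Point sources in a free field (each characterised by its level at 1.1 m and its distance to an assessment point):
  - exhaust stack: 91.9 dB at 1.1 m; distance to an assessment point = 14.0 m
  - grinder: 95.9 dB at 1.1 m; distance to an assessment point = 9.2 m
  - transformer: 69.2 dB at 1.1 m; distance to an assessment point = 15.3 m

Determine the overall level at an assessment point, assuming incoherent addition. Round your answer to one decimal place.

First find each source's level at the receiver (point-source: −20·log₁₀(r/r_ref)), then combine on an intensity basis.
exhaust stack: 91.9 − 20·log₁₀(14.0/1.1) = 91.9 − 22.09 = 69.81 dB.
grinder: 95.9 − 20·log₁₀(9.2/1.1) = 95.9 − 18.45 = 77.45 dB.
transformer: 69.2 − 20·log₁₀(15.3/1.1) = 69.2 − 22.87 = 46.33 dB.
Σ 10^(L/10) = 6.522e+07 → L_total = 10·log₁₀(6.522e+07) = 78.14 dB.

78.1 dB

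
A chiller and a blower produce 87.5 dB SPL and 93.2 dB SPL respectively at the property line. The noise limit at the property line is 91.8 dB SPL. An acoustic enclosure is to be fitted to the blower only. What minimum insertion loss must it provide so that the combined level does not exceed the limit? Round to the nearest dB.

3 dB

The untreated sources together contribute 10^(87.5/10) = 5.623e+08, i.e. 87.50 dB SPL.
To meet 91.8 dB SPL overall, the treated blower may contribute at most 10^(91.8/10) − 5.623e+08 = 9.512e+08, i.e. 89.78 dB SPL.
Required insertion loss = 93.2 − 89.78 = 3.42 dB.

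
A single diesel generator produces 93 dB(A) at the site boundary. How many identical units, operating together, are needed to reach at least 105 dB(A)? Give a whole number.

16

Need L₁ + 10·log₁₀ N ≥ 105, i.e. log₁₀ N ≥ 1.20.
N ≥ 10^(12.0/10) = 15.849, so N = 16.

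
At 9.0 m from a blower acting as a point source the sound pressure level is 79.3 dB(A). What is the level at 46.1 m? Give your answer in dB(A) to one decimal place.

65.1 dB(A)

Point-source attenuation: ΔL = 20·log₁₀(r₂/r₁) = 20·log₁₀(46.1/9.0) = 14.189 dB.
L₂ = 79.3 − 20·log₁₀(46.1/9.0) = 79.3 − 14.189 = 65.11 dB(A).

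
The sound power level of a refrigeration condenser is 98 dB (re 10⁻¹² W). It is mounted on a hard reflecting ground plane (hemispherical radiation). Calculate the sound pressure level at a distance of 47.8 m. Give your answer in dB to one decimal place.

L_p = L_w − 10·log₁₀(2π·r²) with r = 47.8 m.
2π·r² = 1.436e+04 m², 10·log₁₀ of that is 41.570 dB.
L_p = 98 − 41.570 = 56.43 dB.

56.4 dB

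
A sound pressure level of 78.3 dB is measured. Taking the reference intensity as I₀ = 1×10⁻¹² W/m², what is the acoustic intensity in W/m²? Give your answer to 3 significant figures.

I/I₀ = 10^(78.3/10) = 6.761e+07, so I = 6.761e+07 × 10⁻¹² W/m².

6.76e-05 W/m²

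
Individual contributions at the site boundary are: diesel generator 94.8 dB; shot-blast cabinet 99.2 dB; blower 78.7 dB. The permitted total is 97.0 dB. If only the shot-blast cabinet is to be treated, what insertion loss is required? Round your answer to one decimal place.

6.4 dB

Everything except the shot-blast cabinet sums to 10^(94.8/10) + 10^(78.7/10) = 3.094e+09 in linear terms, 94.91 dB.
To meet 97.0 dB overall, the treated shot-blast cabinet may contribute at most 10^(97.0/10) − 3.094e+09 = 1.918e+09, i.e. 92.83 dB.
Required insertion loss = 99.2 − 92.83 = 6.37 dB.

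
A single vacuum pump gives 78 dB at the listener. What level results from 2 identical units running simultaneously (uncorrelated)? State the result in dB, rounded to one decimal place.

L_total = L₁ + 10·log₁₀ N for N identical incoherent sources.
L_total = 78 + 10·log₁₀(2) = 78 + 3.010 = 81.01 dB.

81.0 dB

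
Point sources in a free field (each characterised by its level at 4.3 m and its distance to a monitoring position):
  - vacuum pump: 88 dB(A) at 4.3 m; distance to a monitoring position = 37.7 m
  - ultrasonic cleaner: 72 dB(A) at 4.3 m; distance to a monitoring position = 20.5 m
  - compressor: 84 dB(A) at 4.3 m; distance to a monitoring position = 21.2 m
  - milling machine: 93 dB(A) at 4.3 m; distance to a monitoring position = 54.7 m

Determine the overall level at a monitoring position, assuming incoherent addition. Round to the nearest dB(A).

75 dB(A)

Propagate each source to the receiver with L = L_ref − 20·log₁₀(r/r_ref), then add intensities.
vacuum pump: 88 − 20·log₁₀(37.7/4.3) = 88 − 18.86 = 69.14 dB(A).
ultrasonic cleaner: 72 − 20·log₁₀(20.5/4.3) = 72 − 13.57 = 58.43 dB(A).
compressor: 84 − 20·log₁₀(21.2/4.3) = 84 − 13.86 = 70.14 dB(A).
milling machine: 93 − 20·log₁₀(54.7/4.3) = 93 − 22.09 = 70.91 dB(A).
Σ 10^(L/10) = 3.157e+07 → L_total = 10·log₁₀(3.157e+07) = 74.99 dB(A).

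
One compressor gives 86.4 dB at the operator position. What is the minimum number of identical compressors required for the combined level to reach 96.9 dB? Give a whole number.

12

Need L₁ + 10·log₁₀ N ≥ 96.9, i.e. log₁₀ N ≥ 1.05.
N ≥ 10^(10.5/10) = 11.220, so N = 12.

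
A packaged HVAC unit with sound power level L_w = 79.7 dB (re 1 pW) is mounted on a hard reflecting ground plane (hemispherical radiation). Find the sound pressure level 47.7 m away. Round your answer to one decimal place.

38.1 dB

L_p = L_w − 10·log₁₀(2π·r²) with r = 47.7 m.
2π·r² = 1.43e+04 m², 10·log₁₀ of that is 41.552 dB.
L_p = 79.7 − 41.552 = 38.15 dB.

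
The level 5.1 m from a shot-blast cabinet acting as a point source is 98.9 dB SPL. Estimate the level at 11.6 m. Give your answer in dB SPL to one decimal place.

Spherical spreading from a point source gives a 20·log₁₀(r₂/r₁) drop.
L₂ = 98.9 − 20·log₁₀(11.6/5.1) = 98.9 − 7.138 = 91.76 dB SPL.

91.8 dB SPL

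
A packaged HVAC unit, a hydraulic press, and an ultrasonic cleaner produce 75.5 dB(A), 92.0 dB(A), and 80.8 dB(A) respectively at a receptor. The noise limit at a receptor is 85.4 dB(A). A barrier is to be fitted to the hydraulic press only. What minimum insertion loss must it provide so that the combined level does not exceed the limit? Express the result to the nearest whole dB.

9 dB

Everything except the hydraulic press sums to 10^(75.5/10) + 10^(80.8/10) = 1.557e+08 in linear terms, 81.92 dB(A).
To meet 85.4 dB(A) overall, the treated hydraulic press may contribute at most 10^(85.4/10) − 1.557e+08 = 1.910e+08, i.e. 82.81 dB(A).
So the hydraulic press must be reduced from 92.0 to 82.81 dB(A): IL = 9.19 dB.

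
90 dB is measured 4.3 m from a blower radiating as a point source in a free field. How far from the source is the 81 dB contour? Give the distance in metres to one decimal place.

The 9.0 dB drop corresponds to a distance ratio of 10^(9.0/20) for a point source.
r₂ = 4.3·10^((90−81)/20) = 4.3·10^(9.0/20) = 12.12 m.

12.1 m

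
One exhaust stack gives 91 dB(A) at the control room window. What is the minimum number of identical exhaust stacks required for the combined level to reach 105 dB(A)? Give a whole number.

N identical sources give L₁ + 10·log₁₀ N, so require 10·log₁₀ N ≥ 105 − 91 = 14.0 dB.
N ≥ 10^(14.0/10) = 25.119, so N = 26.

26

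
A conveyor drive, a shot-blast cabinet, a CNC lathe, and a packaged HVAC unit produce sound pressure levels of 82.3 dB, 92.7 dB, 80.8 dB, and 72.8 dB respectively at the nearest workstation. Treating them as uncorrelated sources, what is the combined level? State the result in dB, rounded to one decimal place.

93.4 dB

For uncorrelated sources the intensities add, so convert each level to linear form, sum, and take 10·log₁₀ of the total.
Σ 10^(L/10) = 10^(82.3/10) + 10^(92.7/10) + 10^(80.8/10) + 10^(72.8/10) = 2.171e+09.
L_total = 10·log₁₀(2.171e+09) = 93.37 dB.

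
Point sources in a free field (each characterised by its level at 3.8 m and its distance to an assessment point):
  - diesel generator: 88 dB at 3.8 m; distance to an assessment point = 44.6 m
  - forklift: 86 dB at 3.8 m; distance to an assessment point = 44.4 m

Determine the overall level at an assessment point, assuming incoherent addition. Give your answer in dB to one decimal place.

68.7 dB

First find each source's level at the receiver (point-source: −20·log₁₀(r/r_ref)), then combine on an intensity basis.
diesel generator: 88 − 20·log₁₀(44.6/3.8) = 88 − 21.39 = 66.61 dB.
forklift: 86 − 20·log₁₀(44.4/3.8) = 86 − 21.35 = 64.65 dB.
Σ 10^(L/10) = 7.496e+06 → L_total = 10·log₁₀(7.496e+06) = 68.75 dB.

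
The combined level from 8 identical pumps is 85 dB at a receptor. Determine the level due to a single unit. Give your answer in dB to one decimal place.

For N identical incoherent sources L_total = L₁ + 10·log₁₀ N, so L₁ = 85 − 10·log₁₀(8) = 85 − 9.031.

76.0 dB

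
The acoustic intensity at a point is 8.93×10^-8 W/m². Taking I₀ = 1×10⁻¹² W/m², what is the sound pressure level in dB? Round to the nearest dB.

L = 10·log₁₀(I/I₀) = 10·log₁₀(8.93×10^-8/10⁻¹²) = 10·log₁₀(8.93×10^4).
L = 10·(0.9509 + 4) = 49.51 dB.

50 dB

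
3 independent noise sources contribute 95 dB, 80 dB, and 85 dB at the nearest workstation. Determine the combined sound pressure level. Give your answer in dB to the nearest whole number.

96 dB

Incoherent sources combine by intensity addition: L_total = 10·log₁₀(Σ 10^(L_i/10)).
Σ 10^(L/10) = 10^(95/10) + 10^(80/10) + 10^(85/10) = 3.579e+09.
L_total = 10·log₁₀(3.579e+09) = 95.54 dB.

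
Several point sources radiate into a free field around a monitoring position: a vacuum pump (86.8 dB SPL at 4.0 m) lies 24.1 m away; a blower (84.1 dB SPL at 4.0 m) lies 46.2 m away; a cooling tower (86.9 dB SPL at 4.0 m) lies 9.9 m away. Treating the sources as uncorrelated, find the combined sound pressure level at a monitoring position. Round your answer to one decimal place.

Apply inverse-square spreading to bring every level to the receiver, then sum 10^(L/10).
vacuum pump: 86.8 − 20·log₁₀(24.1/4.0) = 86.8 − 15.60 = 71.20 dB SPL.
blower: 84.1 − 20·log₁₀(46.2/4.0) = 84.1 − 21.25 = 62.85 dB SPL.
cooling tower: 86.9 − 20·log₁₀(9.9/4.0) = 86.9 − 7.87 = 79.03 dB SPL.
Σ 10^(L/10) = 9.507e+07 → L_total = 10·log₁₀(9.507e+07) = 79.78 dB SPL.

79.8 dB SPL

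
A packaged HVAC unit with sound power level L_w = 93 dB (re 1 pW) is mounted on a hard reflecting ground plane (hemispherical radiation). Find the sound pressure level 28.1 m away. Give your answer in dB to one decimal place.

56.0 dB

Free-field hemispherical radiation: L_p = L_w − 10·log₁₀(2π·r²), r = 28.1 m.
2π·r² = 4961 m², 10·log₁₀ of that is 36.956 dB.
L_p = 93 − 36.956 = 56.04 dB.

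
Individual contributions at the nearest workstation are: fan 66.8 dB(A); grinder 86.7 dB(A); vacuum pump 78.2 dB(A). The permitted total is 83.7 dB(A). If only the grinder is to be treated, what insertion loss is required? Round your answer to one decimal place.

Fixed contribution from the other sources: Σ 10^(L/10) = 10^(66.8/10) + 10^(78.2/10) = 7.086e+07 (78.50 dB(A)).
The limit corresponds to 10^(83.7/10) = 2.344e+08; subtracting the fixed part leaves 1.636e+08 for the grinder, i.e. 82.14 dB(A).
So the grinder must be reduced from 86.7 to 82.14 dB(A): IL = 4.56 dB.

4.6 dB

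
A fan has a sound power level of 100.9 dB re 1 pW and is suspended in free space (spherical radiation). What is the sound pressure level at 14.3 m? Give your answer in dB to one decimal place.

L_p = L_w − 10·log₁₀(4π·r²) with r = 14.3 m.
4π·r² = 2570 m², 10·log₁₀ of that is 34.099 dB.
L_p = 100.9 − 34.099 = 66.80 dB.

66.8 dB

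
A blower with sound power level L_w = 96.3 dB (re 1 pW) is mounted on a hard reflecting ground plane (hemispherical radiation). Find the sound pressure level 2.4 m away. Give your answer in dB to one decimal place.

Free-field hemispherical radiation: L_p = L_w − 10·log₁₀(2π·r²), r = 2.4 m.
2π·r² = 36.19 m², 10·log₁₀ of that is 15.586 dB.
L_p = 96.3 − 15.586 = 80.71 dB.

80.7 dB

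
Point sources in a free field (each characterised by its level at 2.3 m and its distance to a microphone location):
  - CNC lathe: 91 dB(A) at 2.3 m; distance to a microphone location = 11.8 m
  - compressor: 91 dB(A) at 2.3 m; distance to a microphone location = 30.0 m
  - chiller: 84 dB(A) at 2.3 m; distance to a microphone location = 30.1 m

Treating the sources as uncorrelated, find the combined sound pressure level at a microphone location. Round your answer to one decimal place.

77.5 dB(A)

Propagate each source to the receiver with L = L_ref − 20·log₁₀(r/r_ref), then add intensities.
CNC lathe: 91 − 20·log₁₀(11.8/2.3) = 91 − 14.20 = 76.80 dB(A).
compressor: 91 − 20·log₁₀(30.0/2.3) = 91 − 22.31 = 68.69 dB(A).
chiller: 84 − 20·log₁₀(30.1/2.3) = 84 − 22.34 = 61.66 dB(A).
Σ 10^(L/10) = 5.670e+07 → L_total = 10·log₁₀(5.670e+07) = 77.54 dB(A).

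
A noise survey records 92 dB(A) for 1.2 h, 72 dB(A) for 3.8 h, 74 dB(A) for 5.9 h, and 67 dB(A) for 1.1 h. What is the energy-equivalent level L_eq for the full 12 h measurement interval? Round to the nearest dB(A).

Weight each interval's intensity by its duration and average over T = 12 h:
Σ tᵢ·10^(Lᵢ/10) = 1.2·10^(92/10) + 3.8·10^(72/10) + 5.9·10^(74/10) + 1.1·10^(67/10) = 2.116e+09.
L_eq = 10·log₁₀(2.116e+09/12) = 82.46 dB(A).

82 dB(A)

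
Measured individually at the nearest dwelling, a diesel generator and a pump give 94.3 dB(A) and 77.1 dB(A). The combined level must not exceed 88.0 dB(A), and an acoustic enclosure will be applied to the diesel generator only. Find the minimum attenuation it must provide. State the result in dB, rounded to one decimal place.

The untreated sources together contribute 10^(77.1/10) = 5.129e+07, i.e. 77.10 dB(A).
The limit corresponds to 10^(88.0/10) = 6.310e+08; subtracting the fixed part leaves 5.797e+08 for the diesel generator, i.e. 87.63 dB(A).
So the diesel generator must be reduced from 94.3 to 87.63 dB(A): IL = 6.67 dB.

6.7 dB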